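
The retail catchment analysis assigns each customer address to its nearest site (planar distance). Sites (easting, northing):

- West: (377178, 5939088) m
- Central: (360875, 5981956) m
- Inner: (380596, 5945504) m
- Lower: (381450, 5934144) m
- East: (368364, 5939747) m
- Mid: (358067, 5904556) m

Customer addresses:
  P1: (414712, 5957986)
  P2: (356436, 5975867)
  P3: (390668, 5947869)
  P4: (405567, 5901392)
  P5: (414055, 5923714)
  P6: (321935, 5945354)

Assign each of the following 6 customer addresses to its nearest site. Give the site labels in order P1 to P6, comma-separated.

P1 → Inner (d²=1319701780.00)
P2 → Central (d²=56780642.00)
P3 → Inner (d²=107038409.00)
P4 → Lower (d²=1654323193.00)
P5 → Lower (d²=1171870925.00)
P6 → East (d²=2187090490.00)

Inner, Central, Inner, Lower, Lower, East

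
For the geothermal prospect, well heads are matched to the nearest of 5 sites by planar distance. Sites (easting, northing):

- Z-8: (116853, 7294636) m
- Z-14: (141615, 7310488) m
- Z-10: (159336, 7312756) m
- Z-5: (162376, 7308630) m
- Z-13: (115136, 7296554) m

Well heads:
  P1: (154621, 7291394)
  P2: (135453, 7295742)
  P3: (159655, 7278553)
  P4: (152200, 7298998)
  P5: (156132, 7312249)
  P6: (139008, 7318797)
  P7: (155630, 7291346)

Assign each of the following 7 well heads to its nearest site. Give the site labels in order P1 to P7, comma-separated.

P1 → Z-5 (d²=357219721.00)
P2 → Z-14 (d²=255414760.00)
P3 → Z-5 (d²=912029770.00)
P4 → Z-5 (d²=196326400.00)
P5 → Z-10 (d²=10522665.00)
P6 → Z-14 (d²=75835930.00)
P7 → Z-5 (d²=344245172.00)

Z-5, Z-14, Z-5, Z-5, Z-10, Z-14, Z-5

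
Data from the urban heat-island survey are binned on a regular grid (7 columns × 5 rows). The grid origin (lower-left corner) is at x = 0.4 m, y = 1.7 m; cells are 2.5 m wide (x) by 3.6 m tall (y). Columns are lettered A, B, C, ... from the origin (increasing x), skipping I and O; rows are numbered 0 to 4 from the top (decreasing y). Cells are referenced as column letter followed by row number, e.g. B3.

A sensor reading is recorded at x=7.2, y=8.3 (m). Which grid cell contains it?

Column index: ⌊(7.2 − 0.4) / 2.5⌋ = ⌊2.720⌋ = 2 → column C
Row offset from origin: ⌊(8.3 − 1.7) / 3.6⌋ = ⌊1.833⌋ = 1 → row 3 (counted from top)

C3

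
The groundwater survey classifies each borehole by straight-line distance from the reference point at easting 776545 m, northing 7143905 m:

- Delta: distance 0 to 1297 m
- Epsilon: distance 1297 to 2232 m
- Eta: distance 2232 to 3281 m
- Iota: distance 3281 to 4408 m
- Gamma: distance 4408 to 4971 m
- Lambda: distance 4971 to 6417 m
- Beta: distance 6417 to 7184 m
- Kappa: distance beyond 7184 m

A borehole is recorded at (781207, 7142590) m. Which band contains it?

Distance = √((781207−776545)² + (7142590−7143905)²) = √(21734244.000 + 1729225.000) = 4843.911 m.
4408 ≤ 4843.911 < 4971 → Gamma.

Gamma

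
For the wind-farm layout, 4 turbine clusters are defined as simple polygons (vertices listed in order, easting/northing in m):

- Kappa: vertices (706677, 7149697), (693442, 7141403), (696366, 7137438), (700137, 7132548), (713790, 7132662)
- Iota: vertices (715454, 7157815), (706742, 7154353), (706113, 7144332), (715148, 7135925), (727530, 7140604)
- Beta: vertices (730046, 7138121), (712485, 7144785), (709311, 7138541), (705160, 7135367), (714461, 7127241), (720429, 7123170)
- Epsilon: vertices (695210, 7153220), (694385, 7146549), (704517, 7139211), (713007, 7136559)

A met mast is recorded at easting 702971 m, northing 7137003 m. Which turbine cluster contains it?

Kappa

Cast a ray rightward from (702971, 7137003). For each polygon, the edges (by vertex number in listed order) whose endpoints lie on opposite sides of northing = 7137003, where each meets that height, and whether that is right or left of the point:
Kappa: 3–4 at easting≈696701.5 (left), 5–1 at easting≈711977.4 (right) → 1 crossing.
Iota: 3–4 at easting≈713989.5 (right), 4–5 at easting≈718000.7 (right) → 2 crossings.
Beta: 3–4 at easting≈707299.6 (right), 6–1 at easting≈729326.9 (right) → 2 crossings.
Epsilon: 3–4 at easting≈711585.6 (right), 4–1 at easting≈712532.7 (right) → 2 crossings.
Only Kappa has an odd count, so the point is inside Kappa.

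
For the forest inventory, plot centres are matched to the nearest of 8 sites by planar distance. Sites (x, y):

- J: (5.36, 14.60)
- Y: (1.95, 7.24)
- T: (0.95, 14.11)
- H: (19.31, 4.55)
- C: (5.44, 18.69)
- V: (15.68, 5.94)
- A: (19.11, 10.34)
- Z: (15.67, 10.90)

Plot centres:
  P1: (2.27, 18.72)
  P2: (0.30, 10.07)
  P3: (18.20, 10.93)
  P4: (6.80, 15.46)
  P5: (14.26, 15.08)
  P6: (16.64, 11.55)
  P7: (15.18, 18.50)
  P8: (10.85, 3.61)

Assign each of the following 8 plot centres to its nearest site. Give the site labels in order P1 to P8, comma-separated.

C, Y, A, J, Z, Z, Z, V

P1 → C (d²=10.05)
P2 → Y (d²=10.73)
P3 → A (d²=1.18)
P4 → J (d²=2.81)
P5 → Z (d²=19.46)
P6 → Z (d²=1.36)
P7 → Z (d²=58.00)
P8 → V (d²=28.76)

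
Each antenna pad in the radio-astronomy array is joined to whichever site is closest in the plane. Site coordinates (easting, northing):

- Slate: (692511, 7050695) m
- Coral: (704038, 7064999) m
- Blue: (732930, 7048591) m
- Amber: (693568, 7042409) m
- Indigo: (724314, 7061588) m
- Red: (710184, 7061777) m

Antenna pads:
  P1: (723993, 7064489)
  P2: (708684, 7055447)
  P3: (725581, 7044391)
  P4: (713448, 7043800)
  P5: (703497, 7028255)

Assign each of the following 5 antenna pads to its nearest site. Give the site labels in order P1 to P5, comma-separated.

P1 → Indigo (d²=8518842.00)
P2 → Red (d²=42318900.00)
P3 → Blue (d²=71647801.00)
P4 → Red (d²=333826225.00)
P5 → Amber (d²=298920757.00)

Indigo, Red, Blue, Red, Amber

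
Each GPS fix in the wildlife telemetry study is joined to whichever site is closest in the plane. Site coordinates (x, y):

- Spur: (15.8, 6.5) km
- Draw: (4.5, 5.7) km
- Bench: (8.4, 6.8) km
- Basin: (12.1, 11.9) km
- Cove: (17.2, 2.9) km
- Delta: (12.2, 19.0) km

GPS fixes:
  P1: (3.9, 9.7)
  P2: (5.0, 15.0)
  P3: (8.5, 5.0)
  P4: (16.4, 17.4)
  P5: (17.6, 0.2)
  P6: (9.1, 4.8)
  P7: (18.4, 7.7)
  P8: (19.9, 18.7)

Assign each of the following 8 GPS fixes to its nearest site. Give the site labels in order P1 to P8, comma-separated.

P1 → Draw (d²=16.36)
P2 → Basin (d²=60.02)
P3 → Bench (d²=3.25)
P4 → Delta (d²=20.20)
P5 → Cove (d²=7.45)
P6 → Bench (d²=4.49)
P7 → Spur (d²=8.20)
P8 → Delta (d²=59.38)

Draw, Basin, Bench, Delta, Cove, Bench, Spur, Delta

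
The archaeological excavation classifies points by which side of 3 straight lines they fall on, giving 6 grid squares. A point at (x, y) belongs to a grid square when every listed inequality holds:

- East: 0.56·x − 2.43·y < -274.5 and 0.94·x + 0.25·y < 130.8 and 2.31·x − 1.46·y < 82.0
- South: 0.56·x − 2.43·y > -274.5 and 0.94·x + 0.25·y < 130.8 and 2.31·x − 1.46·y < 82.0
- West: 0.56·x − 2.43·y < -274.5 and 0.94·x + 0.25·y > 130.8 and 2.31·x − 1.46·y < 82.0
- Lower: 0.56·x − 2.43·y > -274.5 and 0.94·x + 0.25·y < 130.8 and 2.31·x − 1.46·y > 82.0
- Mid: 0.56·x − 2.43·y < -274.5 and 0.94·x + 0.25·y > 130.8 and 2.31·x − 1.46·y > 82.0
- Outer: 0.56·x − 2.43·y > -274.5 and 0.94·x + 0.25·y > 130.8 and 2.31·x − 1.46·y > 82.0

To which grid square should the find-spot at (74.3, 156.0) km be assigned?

0.56·74.3 − 2.43·156.0 = -337.472, which is < -274.5
0.94·74.3 + 0.25·156.0 = 108.842, which is < 130.8
2.31·74.3 − 1.46·156.0 = -56.127, which is < 82.0
This sign pattern matches East.

East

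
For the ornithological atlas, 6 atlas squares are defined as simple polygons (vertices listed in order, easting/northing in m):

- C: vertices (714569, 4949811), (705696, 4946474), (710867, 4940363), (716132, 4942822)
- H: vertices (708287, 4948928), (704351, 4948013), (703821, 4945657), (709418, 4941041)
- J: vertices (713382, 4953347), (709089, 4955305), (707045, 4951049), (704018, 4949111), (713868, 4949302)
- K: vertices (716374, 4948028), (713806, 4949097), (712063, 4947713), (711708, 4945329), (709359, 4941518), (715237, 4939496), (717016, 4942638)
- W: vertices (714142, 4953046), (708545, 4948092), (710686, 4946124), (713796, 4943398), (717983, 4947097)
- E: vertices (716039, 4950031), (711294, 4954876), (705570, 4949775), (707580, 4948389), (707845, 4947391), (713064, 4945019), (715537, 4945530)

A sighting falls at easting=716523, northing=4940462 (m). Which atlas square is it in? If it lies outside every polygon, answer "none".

Cast a ray rightward from (716523, 4940462). For each polygon, the edges (by vertex number in listed order) whose endpoints lie on opposite sides of northing = 4940462, where each meets that height, and whether that is right or left of the point:
C: 2–3 at easting≈710783.2 (left), 3–4 at easting≈711079.0 (left) → 0 crossings.
H: no edge straddles that height → 0 crossings.
J: no edge straddles that height → 0 crossings.
K: 5–6 at easting≈712428.8 (left), 6–7 at easting≈715783.9 (left) → 0 crossings.
W: no edge straddles that height → 0 crossings.
E: no edge straddles that height → 0 crossings.
All counts are even, so the point lies outside every listed polygon.

none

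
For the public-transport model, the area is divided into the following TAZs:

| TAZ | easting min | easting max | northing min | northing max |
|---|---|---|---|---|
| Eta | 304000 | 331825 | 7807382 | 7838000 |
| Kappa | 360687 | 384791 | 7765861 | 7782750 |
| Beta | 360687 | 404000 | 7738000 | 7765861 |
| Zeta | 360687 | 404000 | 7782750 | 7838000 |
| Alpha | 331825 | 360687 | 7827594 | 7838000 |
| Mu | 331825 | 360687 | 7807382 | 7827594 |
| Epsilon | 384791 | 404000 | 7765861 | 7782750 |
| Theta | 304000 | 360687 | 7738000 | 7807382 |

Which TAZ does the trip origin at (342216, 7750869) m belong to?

Theta

The point has easting = 342216 and northing = 7750869.
Only Theta satisfies 304000 ≤ easting ≤ 360687 and 7738000 ≤ northing ≤ 7807382.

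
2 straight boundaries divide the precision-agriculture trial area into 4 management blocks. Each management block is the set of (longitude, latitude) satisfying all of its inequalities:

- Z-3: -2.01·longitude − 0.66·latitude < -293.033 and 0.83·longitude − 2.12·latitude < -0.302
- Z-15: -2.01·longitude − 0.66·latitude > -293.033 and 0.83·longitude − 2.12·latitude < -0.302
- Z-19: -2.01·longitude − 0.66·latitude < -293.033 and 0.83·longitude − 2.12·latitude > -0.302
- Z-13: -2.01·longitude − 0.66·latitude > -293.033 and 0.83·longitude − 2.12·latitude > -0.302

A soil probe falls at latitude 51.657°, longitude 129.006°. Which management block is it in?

Z-3

-2.01·129.006 − 0.66·51.657 = -293.396, which is < -293.033
0.83·129.006 − 2.12·51.657 = -2.438, which is < -0.302
This sign pattern matches Z-3.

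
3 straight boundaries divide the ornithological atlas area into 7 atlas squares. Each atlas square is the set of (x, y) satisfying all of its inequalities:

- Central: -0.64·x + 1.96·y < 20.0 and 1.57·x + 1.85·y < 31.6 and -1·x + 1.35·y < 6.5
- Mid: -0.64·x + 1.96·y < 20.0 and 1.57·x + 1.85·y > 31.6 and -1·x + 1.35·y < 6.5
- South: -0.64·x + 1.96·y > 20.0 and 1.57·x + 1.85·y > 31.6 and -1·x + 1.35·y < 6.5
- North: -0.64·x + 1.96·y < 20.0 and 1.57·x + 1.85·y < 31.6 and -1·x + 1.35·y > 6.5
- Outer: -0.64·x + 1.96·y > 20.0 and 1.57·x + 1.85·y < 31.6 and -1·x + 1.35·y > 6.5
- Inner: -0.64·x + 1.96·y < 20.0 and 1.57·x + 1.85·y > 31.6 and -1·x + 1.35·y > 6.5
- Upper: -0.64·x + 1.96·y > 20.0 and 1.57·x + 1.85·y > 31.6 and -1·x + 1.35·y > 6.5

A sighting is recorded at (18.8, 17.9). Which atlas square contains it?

South

-0.64·18.8 + 1.96·17.9 = 23.052, which is > 20.0
1.57·18.8 + 1.85·17.9 = 62.631, which is > 31.6
-1·18.8 + 1.35·17.9 = 5.365, which is < 6.5
This sign pattern matches South.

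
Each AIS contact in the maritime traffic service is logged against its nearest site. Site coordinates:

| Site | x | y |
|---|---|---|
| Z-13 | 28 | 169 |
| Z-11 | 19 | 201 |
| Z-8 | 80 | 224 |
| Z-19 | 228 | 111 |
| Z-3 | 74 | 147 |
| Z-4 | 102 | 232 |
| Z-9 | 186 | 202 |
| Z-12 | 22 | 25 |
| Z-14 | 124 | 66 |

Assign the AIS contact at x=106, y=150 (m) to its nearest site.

Squared distances to each site:
Z-13: 6445.000; Z-11: 10170.000; Z-8: 6152.000; Z-19: 16405.000; Z-3: 1033.000; Z-4: 6740.000; Z-9: 9104.000; Z-12: 22681.000; Z-14: 7380.000.
Minimum at Z-3.

Z-3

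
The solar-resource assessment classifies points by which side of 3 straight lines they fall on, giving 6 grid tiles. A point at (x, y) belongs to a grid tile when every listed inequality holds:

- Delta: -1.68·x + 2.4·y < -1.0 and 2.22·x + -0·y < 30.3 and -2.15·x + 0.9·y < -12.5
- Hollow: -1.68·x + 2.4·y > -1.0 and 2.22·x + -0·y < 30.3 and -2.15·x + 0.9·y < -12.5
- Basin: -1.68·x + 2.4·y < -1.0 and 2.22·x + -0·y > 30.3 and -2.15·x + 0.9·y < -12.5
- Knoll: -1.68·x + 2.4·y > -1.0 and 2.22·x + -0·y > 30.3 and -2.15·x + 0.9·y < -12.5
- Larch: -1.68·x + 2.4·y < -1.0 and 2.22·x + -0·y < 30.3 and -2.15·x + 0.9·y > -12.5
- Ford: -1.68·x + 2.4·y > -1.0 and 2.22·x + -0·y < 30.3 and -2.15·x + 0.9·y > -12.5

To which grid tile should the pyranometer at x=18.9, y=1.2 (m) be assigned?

Basin

-1.68·18.9 + 2.4·1.2 = -28.872, which is < -1.0
2.22·18.9 + -0·1.2 = 41.958, which is > 30.3
-2.15·18.9 + 0.9·1.2 = -39.555, which is < -12.5
This sign pattern matches Basin.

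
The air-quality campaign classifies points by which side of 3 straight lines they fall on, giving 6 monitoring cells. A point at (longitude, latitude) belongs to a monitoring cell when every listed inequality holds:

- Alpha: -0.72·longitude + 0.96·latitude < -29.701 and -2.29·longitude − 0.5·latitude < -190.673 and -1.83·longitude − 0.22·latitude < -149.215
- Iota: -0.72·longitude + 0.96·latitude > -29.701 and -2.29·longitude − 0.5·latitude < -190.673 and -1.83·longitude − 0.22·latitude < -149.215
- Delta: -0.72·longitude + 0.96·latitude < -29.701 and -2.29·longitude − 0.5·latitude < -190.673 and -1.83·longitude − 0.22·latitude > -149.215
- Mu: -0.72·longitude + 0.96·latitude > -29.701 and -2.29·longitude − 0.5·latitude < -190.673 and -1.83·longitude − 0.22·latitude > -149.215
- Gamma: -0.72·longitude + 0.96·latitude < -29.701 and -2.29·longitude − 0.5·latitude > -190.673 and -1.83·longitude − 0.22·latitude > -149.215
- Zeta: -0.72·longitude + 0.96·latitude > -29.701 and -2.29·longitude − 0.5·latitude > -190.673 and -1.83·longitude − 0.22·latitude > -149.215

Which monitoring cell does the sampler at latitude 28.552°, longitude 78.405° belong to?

Iota

-0.72·78.405 + 0.96·28.552 = -29.042, which is > -29.701
-2.29·78.405 − 0.5·28.552 = -193.823, which is < -190.673
-1.83·78.405 − 0.22·28.552 = -149.763, which is < -149.215
This sign pattern matches Iota.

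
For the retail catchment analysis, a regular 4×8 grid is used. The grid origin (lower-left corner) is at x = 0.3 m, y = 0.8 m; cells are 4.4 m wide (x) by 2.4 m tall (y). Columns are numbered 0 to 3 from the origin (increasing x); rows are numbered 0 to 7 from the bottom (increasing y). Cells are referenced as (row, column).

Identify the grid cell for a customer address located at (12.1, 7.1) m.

Column index: ⌊(12.1 − 0.3) / 4.4⌋ = ⌊2.682⌋ = 2
Row offset from origin: ⌊(7.1 − 0.8) / 2.4⌋ = ⌊2.625⌋ = 2 → row 2

(2, 2)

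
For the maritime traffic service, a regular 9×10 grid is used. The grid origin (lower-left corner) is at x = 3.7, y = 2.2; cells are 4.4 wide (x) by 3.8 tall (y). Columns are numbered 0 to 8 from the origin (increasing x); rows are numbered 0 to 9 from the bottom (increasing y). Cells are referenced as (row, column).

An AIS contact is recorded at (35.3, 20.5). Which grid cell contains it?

(4, 7)

Column index: ⌊(35.3 − 3.7) / 4.4⌋ = ⌊7.182⌋ = 7
Row offset from origin: ⌊(20.5 − 2.2) / 3.8⌋ = ⌊4.816⌋ = 4 → row 4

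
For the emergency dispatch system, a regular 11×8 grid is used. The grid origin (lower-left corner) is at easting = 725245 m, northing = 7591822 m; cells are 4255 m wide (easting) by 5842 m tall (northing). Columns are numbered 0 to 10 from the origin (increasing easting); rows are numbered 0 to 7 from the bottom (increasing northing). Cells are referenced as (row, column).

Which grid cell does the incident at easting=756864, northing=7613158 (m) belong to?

(3, 7)

Column index: ⌊(756864 − 725245) / 4255⌋ = ⌊7.431⌋ = 7
Row offset from origin: ⌊(7613158 − 7591822) / 5842⌋ = ⌊3.652⌋ = 3 → row 3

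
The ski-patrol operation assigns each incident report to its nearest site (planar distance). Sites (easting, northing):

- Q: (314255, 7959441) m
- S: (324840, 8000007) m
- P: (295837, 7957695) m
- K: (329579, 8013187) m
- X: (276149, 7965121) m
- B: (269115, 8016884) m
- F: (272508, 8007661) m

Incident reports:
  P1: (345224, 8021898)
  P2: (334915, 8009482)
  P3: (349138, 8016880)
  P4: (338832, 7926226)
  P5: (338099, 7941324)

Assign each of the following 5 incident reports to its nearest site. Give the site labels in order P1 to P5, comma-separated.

P1 → K (d²=320647546.00)
P2 → K (d²=42199921.00)
P3 → K (d²=396192730.00)
P4 → Q (d²=1707265154.00)
P5 → Q (d²=896762025.00)

K, K, K, Q, Q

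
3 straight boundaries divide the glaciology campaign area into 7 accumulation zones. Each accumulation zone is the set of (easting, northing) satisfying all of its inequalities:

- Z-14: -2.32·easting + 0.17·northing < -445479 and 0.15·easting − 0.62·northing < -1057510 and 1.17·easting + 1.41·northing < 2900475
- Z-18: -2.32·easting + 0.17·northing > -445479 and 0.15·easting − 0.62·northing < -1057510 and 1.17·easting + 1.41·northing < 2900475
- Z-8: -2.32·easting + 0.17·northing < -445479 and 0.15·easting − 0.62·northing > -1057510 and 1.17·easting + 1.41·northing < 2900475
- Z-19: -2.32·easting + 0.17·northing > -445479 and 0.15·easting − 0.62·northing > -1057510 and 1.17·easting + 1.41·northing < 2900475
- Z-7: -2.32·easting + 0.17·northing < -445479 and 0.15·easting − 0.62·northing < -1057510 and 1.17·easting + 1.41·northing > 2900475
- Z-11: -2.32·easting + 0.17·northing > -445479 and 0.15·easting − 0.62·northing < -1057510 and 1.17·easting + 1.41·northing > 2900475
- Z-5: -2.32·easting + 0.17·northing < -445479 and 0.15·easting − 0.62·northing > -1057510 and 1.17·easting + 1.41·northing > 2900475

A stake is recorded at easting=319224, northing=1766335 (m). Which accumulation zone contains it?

Z-19

-2.32·319224 + 0.17·1766335 = -440322.730, which is > -445479
0.15·319224 − 0.62·1766335 = -1047244.100, which is > -1057510
1.17·319224 + 1.41·1766335 = 2864024.430, which is < 2900475
This sign pattern matches Z-19.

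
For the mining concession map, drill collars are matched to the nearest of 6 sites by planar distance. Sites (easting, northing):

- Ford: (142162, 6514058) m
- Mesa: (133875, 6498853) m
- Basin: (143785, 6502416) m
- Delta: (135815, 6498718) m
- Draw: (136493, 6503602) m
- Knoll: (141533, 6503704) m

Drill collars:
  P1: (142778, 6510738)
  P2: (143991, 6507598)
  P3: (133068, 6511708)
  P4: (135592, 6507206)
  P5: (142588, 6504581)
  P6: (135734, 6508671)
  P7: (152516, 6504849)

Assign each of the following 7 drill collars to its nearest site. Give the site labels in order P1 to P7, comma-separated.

Ford, Knoll, Draw, Draw, Knoll, Draw, Basin

P1 → Ford (d²=11401856.00)
P2 → Knoll (d²=21205000.00)
P3 → Draw (d²=77437861.00)
P4 → Draw (d²=13800617.00)
P5 → Knoll (d²=1882154.00)
P6 → Draw (d²=26270842.00)
P7 → Basin (d²=82149850.00)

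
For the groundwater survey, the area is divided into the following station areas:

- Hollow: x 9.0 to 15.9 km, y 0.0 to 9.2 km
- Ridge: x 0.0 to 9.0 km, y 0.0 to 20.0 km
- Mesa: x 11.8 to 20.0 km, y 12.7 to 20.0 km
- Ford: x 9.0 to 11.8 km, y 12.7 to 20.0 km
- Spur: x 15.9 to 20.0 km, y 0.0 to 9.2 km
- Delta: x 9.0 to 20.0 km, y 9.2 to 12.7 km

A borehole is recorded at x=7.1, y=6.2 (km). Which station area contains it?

Ridge

The point has x = 7.1 and y = 6.2.
Only Ridge satisfies 0.0 ≤ x ≤ 9.0 and 0.0 ≤ y ≤ 20.0.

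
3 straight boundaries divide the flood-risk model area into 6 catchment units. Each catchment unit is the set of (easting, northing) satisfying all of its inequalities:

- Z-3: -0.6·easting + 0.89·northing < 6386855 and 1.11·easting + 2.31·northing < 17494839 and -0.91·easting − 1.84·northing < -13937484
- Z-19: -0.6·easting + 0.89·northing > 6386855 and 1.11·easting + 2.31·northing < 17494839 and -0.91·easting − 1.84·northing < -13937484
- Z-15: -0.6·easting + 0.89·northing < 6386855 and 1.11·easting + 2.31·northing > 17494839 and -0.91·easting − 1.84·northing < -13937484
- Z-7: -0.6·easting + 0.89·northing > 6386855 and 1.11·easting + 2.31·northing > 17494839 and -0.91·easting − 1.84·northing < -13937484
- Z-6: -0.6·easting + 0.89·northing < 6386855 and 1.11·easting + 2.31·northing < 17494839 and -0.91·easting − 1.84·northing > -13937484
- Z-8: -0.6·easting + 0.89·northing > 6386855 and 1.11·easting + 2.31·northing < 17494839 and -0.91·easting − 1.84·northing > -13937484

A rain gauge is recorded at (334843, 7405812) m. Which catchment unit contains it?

-0.6·334843 + 0.89·7405812 = 6390266.880, which is > 6386855
1.11·334843 + 2.31·7405812 = 17479101.450, which is < 17494839
-0.91·334843 − 1.84·7405812 = -13931401.210, which is > -13937484
This sign pattern matches Z-8.

Z-8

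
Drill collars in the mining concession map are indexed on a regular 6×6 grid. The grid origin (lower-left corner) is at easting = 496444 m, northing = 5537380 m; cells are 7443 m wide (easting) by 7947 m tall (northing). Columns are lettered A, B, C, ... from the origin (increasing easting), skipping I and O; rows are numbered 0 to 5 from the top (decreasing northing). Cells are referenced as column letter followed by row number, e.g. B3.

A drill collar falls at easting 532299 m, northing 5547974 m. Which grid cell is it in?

E4

Column index: ⌊(532299 − 496444) / 7443⌋ = ⌊4.817⌋ = 4 → column E
Row offset from origin: ⌊(5547974 − 5537380) / 7947⌋ = ⌊1.333⌋ = 1 → row 4 (counted from top)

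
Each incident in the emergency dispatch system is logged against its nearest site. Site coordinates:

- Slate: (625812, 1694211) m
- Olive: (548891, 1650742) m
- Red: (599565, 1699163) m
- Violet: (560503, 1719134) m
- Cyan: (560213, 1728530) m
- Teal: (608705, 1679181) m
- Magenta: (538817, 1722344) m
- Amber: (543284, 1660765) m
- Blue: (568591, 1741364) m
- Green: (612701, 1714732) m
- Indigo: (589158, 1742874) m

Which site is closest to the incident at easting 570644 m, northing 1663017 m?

Olive

Squared distances to each site:
Slate: 4016573860.000; Olive: 623868634.000; Red: 2142957557.000; Violet: 3251957570.000; Cyan: 4400758930.000; Teal: 1709914617.000; Magenta: 4532650858.000; Amber: 753641104.000; Blue: 6142467218.000; Green: 4443232474.000; Indigo: 6719908645.000.
Minimum at Olive.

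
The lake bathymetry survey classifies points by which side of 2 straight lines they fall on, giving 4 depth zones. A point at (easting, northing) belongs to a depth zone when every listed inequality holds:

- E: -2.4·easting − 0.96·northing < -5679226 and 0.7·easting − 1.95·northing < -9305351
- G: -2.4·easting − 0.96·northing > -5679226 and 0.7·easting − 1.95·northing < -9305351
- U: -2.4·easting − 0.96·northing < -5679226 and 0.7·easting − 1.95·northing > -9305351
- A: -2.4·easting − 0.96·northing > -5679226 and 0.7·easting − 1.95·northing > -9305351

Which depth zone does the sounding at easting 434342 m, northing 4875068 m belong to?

U

-2.4·434342 − 0.96·4875068 = -5722486.080, which is < -5679226
0.7·434342 − 1.95·4875068 = -9202343.200, which is > -9305351
This sign pattern matches U.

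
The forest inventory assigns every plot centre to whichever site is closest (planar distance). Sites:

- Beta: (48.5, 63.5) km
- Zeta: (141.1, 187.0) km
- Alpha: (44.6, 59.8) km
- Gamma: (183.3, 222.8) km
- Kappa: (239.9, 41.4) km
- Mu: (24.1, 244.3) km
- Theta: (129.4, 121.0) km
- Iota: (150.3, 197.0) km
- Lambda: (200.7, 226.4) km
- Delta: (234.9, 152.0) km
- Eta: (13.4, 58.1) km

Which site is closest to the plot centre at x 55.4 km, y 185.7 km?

Squared distances to each site:
Beta: 14980.450; Zeta: 7346.180; Alpha: 15967.450; Gamma: 17734.820; Kappa: 54862.740; Mu: 4413.650; Theta: 9662.090; Iota: 9133.700; Lambda: 22768.580; Delta: 33355.940; Eta: 18045.760.
Minimum at Mu.

Mu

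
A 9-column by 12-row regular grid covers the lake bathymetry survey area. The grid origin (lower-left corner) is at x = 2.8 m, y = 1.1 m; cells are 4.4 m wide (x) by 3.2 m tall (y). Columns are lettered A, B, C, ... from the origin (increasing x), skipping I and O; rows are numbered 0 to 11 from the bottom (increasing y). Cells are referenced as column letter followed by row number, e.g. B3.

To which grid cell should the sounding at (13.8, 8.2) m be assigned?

Column index: ⌊(13.8 − 2.8) / 4.4⌋ = ⌊2.500⌋ = 2 → column C
Row offset from origin: ⌊(8.2 − 1.1) / 3.2⌋ = ⌊2.219⌋ = 2 → row 2

C2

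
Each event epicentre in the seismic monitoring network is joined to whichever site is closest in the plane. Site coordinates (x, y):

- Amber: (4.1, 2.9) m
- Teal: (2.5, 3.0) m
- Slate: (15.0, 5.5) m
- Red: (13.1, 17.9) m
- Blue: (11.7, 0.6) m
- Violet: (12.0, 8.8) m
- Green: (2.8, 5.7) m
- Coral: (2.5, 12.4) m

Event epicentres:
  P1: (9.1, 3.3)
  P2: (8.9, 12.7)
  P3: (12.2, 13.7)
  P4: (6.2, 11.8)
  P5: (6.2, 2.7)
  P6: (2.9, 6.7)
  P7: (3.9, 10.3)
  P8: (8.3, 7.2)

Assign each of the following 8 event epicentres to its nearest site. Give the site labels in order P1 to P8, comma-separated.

Blue, Violet, Red, Coral, Amber, Green, Coral, Violet

P1 → Blue (d²=14.05)
P2 → Violet (d²=24.82)
P3 → Red (d²=18.45)
P4 → Coral (d²=14.05)
P5 → Amber (d²=4.45)
P6 → Green (d²=1.01)
P7 → Coral (d²=6.37)
P8 → Violet (d²=16.25)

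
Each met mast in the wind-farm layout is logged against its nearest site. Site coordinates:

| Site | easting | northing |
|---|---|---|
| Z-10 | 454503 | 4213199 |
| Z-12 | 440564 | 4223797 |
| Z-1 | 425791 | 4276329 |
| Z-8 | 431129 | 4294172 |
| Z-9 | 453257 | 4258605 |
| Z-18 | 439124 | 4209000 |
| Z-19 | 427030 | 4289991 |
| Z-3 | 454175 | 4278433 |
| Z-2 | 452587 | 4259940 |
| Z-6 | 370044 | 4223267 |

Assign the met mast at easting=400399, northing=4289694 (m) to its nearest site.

Z-19

Squared distances to each site:
Z-10: 8778727841.000; Z-12: 5955641834.000; Z-1: 823376889.000; Z-8: 964385384.000; Z-9: 3760494085.000; Z-18: 8011147261.000; Z-19: 709298370.000; Z-3: 3018668297.000; Z-2: 3608887860.000; Z-6: 5333972354.000.
Minimum at Z-19.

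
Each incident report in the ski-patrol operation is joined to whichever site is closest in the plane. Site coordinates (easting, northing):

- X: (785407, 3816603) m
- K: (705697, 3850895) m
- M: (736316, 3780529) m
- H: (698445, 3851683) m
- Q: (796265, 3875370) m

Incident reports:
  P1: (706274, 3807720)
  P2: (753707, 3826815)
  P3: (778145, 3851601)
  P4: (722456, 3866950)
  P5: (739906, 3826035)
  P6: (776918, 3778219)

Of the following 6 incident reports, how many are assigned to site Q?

P1 → M
P2 → X
P3 → Q
P4 → K
P5 → K
P6 → X
1 of the 6 goes to Q.

1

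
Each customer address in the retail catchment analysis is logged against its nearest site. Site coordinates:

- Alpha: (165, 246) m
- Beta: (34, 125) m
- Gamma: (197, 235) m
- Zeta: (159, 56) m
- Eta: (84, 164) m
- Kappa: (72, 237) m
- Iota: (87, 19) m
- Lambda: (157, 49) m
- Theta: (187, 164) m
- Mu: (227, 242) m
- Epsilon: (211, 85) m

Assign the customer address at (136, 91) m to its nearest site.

Zeta

Squared distances to each site:
Alpha: 24866.000; Beta: 11560.000; Gamma: 24457.000; Zeta: 1754.000; Eta: 8033.000; Kappa: 25412.000; Iota: 7585.000; Lambda: 2205.000; Theta: 7930.000; Mu: 31082.000; Epsilon: 5661.000.
Minimum at Zeta.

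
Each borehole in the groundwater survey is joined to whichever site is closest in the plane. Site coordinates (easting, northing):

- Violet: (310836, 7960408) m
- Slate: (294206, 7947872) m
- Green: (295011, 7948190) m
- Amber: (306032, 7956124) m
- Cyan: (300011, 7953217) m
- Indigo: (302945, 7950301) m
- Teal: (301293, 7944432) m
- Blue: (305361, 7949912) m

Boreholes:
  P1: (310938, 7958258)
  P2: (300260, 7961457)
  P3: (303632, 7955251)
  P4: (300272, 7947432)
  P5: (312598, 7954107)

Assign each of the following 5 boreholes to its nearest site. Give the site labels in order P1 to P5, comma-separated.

Violet, Amber, Amber, Teal, Violet

P1 → Violet (d²=4632904.00)
P2 → Amber (d²=61756873.00)
P3 → Amber (d²=6522129.00)
P4 → Teal (d²=10042441.00)
P5 → Violet (d²=42807245.00)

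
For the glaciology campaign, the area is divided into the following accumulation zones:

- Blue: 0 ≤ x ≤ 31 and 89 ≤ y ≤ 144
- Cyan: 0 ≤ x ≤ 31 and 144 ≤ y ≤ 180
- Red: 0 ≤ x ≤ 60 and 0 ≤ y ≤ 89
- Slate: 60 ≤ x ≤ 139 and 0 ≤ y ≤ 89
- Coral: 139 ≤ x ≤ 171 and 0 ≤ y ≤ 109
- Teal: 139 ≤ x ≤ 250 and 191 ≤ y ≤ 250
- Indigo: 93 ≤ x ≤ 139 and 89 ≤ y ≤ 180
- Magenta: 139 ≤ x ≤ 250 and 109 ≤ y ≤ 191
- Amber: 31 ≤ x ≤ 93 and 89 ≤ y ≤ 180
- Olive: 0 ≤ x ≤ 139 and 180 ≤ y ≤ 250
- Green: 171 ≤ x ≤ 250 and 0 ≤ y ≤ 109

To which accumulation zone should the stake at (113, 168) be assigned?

Indigo

The point has x = 113 and y = 168.
Only Indigo satisfies 93 ≤ x ≤ 139 and 89 ≤ y ≤ 180.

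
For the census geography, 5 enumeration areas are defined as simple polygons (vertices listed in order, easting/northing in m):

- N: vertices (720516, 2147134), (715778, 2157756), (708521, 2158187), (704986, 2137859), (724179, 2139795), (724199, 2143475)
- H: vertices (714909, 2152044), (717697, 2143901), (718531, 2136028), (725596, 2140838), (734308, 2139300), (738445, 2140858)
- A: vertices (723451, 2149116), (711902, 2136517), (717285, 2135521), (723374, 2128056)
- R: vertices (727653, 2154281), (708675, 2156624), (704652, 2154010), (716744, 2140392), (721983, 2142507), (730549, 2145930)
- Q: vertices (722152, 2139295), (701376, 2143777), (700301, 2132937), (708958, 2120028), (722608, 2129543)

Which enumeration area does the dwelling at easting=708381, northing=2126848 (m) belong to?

Cast a ray rightward from (708381, 2126848). For each polygon, the edges (by vertex number in listed order) whose endpoints lie on opposite sides of northing = 2126848, where each meets that height, and whether that is right or left of the point:
N: no edge straddles that height → 0 crossings.
H: no edge straddles that height → 0 crossings.
A: no edge straddles that height → 0 crossings.
R: no edge straddles that height → 0 crossings.
Q: 3–4 at easting≈704384.4 (left), 4–5 at easting≈718741.8 (right) → 1 crossing.
Only Q has an odd count, so the point is inside Q.

Q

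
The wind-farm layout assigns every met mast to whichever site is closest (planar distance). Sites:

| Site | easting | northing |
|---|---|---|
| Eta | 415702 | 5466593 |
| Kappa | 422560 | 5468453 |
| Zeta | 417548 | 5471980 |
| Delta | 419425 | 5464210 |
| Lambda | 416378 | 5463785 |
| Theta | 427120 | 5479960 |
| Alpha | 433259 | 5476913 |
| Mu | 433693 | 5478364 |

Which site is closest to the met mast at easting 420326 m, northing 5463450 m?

Delta

Squared distances to each site:
Eta: 31259825.000; Kappa: 30020765.000; Zeta: 80478184.000; Delta: 1389401.000; Lambda: 15698929.000; Theta: 318738536.000; Alpha: 348514858.000; Mu: 401104085.000.
Minimum at Delta.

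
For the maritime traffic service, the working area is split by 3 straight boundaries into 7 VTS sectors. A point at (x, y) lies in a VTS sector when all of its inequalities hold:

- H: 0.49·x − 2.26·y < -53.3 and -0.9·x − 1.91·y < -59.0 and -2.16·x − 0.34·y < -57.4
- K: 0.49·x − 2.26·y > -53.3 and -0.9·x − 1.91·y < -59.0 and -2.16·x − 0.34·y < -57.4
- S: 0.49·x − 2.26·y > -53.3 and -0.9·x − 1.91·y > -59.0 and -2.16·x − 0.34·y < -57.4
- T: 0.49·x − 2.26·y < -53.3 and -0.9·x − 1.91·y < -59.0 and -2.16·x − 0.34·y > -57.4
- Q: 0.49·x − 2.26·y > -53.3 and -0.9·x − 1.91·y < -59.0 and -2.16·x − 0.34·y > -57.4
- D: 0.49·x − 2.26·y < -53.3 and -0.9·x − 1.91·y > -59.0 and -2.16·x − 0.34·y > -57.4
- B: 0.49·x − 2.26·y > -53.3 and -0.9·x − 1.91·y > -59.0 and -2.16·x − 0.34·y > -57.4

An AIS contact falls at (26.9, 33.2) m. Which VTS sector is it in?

H

0.49·26.9 − 2.26·33.2 = -61.851, which is < -53.3
-0.9·26.9 − 1.91·33.2 = -87.622, which is < -59.0
-2.16·26.9 − 0.34·33.2 = -69.392, which is < -57.4
This sign pattern matches H.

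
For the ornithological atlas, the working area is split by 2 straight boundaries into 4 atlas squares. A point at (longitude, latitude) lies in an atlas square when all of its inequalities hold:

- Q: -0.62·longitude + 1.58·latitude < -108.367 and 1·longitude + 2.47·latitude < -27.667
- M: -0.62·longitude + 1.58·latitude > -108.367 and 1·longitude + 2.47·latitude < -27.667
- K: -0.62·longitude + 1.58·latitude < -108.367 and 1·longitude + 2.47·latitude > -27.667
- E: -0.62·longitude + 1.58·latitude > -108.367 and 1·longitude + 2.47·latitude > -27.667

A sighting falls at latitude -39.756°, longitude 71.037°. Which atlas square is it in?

-0.62·71.037 + 1.58·-39.756 = -106.857, which is > -108.367
1·71.037 + 2.47·-39.756 = -27.160, which is > -27.667
This sign pattern matches E.

E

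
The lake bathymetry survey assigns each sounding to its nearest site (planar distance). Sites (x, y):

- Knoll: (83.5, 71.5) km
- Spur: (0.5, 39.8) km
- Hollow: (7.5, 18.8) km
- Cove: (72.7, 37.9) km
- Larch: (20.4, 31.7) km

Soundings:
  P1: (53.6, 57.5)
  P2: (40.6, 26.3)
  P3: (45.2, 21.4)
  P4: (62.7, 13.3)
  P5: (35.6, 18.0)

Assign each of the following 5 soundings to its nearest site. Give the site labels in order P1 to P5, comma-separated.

Cove, Larch, Larch, Cove, Larch

P1 → Cove (d²=748.97)
P2 → Larch (d²=437.20)
P3 → Larch (d²=721.13)
P4 → Cove (d²=705.16)
P5 → Larch (d²=418.73)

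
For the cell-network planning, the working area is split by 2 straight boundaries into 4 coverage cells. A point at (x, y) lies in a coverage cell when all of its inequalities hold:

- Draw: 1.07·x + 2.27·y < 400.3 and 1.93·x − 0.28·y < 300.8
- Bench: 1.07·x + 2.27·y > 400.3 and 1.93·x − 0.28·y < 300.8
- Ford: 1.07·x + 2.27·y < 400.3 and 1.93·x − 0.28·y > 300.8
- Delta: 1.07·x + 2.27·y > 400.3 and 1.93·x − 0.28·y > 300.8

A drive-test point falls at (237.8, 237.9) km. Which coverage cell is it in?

Delta

1.07·237.8 + 2.27·237.9 = 794.479, which is > 400.3
1.93·237.8 − 0.28·237.9 = 392.342, which is > 300.8
This sign pattern matches Delta.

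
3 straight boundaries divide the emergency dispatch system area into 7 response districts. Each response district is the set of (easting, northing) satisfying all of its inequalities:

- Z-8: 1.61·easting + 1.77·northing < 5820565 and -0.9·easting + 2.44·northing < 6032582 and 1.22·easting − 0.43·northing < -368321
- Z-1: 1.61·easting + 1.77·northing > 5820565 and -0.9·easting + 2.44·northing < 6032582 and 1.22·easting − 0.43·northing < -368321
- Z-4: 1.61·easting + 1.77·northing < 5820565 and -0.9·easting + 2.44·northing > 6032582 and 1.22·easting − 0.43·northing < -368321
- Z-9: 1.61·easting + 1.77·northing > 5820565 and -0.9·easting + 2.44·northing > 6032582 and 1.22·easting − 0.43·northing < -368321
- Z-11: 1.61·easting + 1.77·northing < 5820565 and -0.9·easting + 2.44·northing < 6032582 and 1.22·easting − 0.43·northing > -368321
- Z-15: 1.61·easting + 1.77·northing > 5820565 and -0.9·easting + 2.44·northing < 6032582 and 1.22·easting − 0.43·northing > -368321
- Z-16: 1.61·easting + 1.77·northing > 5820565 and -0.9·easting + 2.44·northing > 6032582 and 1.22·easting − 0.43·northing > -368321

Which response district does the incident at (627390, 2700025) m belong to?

1.61·627390 + 1.77·2700025 = 5789142.150, which is < 5820565
-0.9·627390 + 2.44·2700025 = 6023410.000, which is < 6032582
1.22·627390 − 0.43·2700025 = -395594.950, which is < -368321
This sign pattern matches Z-8.

Z-8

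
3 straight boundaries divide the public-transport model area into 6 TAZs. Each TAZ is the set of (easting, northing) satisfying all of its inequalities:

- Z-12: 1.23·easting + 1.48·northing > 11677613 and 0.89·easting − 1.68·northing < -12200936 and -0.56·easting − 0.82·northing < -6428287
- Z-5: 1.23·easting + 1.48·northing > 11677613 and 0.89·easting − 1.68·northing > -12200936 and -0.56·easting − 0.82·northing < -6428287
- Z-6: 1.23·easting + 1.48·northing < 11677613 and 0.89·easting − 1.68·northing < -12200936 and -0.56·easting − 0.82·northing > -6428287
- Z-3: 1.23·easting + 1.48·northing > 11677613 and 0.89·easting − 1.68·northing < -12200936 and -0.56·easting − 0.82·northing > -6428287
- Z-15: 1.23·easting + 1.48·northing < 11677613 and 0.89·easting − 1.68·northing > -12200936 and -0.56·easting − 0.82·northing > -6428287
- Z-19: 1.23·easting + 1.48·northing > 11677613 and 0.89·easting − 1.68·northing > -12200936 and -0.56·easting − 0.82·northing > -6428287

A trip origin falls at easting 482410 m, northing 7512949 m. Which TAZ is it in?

1.23·482410 + 1.48·7512949 = 11712528.820, which is > 11677613
0.89·482410 − 1.68·7512949 = -12192409.420, which is > -12200936
-0.56·482410 − 0.82·7512949 = -6430767.780, which is < -6428287
This sign pattern matches Z-5.

Z-5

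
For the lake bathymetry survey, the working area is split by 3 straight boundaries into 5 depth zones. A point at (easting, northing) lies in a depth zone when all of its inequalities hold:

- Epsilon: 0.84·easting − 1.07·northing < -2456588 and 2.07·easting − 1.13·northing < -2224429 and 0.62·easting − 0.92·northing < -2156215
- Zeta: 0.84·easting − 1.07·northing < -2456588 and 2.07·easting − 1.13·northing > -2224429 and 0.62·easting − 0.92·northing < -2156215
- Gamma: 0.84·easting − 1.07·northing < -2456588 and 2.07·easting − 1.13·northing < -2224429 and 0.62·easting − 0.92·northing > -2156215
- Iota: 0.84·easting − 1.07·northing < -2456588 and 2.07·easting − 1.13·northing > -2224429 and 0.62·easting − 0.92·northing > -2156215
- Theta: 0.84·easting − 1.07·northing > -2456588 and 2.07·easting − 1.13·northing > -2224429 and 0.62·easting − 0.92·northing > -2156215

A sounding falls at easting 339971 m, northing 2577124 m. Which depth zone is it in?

0.84·339971 − 1.07·2577124 = -2471947.040, which is < -2456588
2.07·339971 − 1.13·2577124 = -2208410.150, which is > -2224429
0.62·339971 − 0.92·2577124 = -2160172.060, which is < -2156215
This sign pattern matches Zeta.

Zeta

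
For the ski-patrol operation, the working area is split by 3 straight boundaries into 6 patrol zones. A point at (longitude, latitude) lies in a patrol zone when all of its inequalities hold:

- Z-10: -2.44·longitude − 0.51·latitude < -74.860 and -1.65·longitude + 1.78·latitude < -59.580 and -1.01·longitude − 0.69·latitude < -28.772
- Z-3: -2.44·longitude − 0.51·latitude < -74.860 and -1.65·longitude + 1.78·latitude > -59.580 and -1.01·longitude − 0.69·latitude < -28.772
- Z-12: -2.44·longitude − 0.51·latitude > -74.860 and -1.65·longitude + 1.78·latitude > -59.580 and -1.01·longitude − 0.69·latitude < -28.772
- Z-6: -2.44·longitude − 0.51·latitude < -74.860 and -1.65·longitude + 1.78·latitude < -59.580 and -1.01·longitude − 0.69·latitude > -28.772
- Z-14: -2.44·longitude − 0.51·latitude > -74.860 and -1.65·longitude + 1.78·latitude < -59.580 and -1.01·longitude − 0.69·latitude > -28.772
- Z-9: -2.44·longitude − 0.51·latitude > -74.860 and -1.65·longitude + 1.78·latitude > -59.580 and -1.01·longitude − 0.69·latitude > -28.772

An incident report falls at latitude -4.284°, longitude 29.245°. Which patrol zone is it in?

-2.44·29.245 − 0.51·-4.284 = -69.173, which is > -74.860
-1.65·29.245 + 1.78·-4.284 = -55.880, which is > -59.580
-1.01·29.245 − 0.69·-4.284 = -26.581, which is > -28.772
This sign pattern matches Z-9.

Z-9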